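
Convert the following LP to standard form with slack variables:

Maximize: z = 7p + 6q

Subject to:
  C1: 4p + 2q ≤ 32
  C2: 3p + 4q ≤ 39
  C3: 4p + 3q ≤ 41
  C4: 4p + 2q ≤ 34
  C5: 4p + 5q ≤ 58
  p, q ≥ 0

max z = 7p + 6q

s.t.
  4p + 2q + s1 = 32
  3p + 4q + s2 = 39
  4p + 3q + s3 = 41
  4p + 2q + s4 = 34
  4p + 5q + s5 = 58
  p, q, s1, s2, s3, s4, s5 ≥ 0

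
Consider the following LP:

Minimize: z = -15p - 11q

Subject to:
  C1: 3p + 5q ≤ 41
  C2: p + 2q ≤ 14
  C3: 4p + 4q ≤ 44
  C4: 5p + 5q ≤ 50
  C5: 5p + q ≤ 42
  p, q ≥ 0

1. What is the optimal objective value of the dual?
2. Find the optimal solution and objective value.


1. -142
2. p = 8, q = 2, z = -142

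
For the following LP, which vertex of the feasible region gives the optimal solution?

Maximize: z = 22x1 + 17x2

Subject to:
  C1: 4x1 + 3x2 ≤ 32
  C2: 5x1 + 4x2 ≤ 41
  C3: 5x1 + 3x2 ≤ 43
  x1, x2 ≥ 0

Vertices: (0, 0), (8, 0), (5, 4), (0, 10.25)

Evaluate the objective at each vertex of the feasible region:
  z(0, 0) = 0
  z(8, 0) = 176
  z(5, 4) = 178  ←
  z(0, 10.25) = 174.2
The maximum is at x1 = 5, x2 = 4.

(5, 4)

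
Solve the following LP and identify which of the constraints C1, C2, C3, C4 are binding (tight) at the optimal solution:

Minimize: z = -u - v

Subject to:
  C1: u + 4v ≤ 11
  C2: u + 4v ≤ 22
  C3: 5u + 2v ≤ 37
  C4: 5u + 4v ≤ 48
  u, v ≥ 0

At u = 7, v = 1, compute slack b - a·x for each constraint:
  C1: 11 − 11 = 0  (binding)
  C2: 22 − 11 = 11  (slack)
  C3: 37 − 37 = 0  (binding)
  C4: 48 − 39 = 9  (slack)

Optimal: u = 7, v = 1
Binding: C1, C3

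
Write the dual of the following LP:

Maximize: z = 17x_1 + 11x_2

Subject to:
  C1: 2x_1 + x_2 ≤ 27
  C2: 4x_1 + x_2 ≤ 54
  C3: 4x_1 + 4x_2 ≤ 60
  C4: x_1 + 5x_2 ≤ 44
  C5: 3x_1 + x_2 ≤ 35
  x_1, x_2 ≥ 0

Primal max cᵀx s.t. Ax ≤ b, x ≥ 0  →  Dual min bᵀy s.t. Aᵀy ≥ c, y ≥ 0.

Minimize: z = 27y1 + 54y2 + 60y3 + 44y4 + 35y5

Subject to:
  2y1 + 4y2 + 4y3 + y4 + 3y5 ≥ 17
  y1 + y2 + 4y3 + 5y4 + y5 ≥ 11
  y1, y2, y3, y4, y5 ≥ 0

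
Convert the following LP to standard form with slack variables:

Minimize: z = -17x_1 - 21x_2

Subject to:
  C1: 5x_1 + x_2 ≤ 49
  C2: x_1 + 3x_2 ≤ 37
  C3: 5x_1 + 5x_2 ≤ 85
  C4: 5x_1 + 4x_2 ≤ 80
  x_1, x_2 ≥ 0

min z = -17x_1 - 21x_2

s.t.
  5x_1 + x_2 + s1 = 49
  x_1 + 3x_2 + s2 = 37
  5x_1 + 5x_2 + s3 = 85
  5x_1 + 4x_2 + s4 = 80
  x_1, x_2, s1, s2, s3, s4 ≥ 0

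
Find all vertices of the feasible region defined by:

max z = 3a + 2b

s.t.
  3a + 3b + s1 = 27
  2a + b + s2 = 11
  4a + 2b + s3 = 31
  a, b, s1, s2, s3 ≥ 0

(0, 0), (5.5, 0), (2, 7), (0, 9)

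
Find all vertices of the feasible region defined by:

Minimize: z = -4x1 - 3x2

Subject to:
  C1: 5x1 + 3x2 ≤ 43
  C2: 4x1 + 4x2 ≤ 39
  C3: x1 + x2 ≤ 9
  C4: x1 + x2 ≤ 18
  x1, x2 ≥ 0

(0, 0), (8.6, 0), (8, 1), (0, 9)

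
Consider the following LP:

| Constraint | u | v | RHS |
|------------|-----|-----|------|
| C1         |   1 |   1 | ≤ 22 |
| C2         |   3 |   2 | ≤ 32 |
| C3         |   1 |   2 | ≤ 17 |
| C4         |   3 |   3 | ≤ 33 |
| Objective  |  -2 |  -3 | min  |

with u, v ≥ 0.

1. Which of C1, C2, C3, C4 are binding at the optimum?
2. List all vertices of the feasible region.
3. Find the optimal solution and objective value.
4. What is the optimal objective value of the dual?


1. C3, C4
2. (0, 0), (10.67, 0), (10, 1), (5, 6), (0, 8.5)
3. u = 5, v = 6, z = -28
4. -28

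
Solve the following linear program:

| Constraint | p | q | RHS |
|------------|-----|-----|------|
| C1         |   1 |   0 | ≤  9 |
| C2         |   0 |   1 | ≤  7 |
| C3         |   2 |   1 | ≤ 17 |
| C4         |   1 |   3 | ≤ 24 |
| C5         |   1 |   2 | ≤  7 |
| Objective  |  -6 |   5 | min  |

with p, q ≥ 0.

Evaluate the objective at each vertex of the feasible region:
  z(0, 0) = 0
  z(7, 0) = -42  ←
  z(0, 3.5) = 17.5
The minimum is at p = 7, q = 0.

p = 7, q = 0, z = -42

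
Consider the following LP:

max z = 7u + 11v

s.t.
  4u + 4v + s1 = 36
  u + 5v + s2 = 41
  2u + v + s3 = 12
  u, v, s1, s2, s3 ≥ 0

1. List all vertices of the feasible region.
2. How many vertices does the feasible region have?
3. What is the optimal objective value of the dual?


1. (0, 0), (6, 0), (3, 6), (1, 8), (0, 8.2)
2. 5
3. 95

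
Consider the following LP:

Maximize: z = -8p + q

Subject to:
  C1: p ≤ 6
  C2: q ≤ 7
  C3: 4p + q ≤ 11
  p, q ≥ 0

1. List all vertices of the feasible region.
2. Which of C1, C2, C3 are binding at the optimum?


1. (0, 0), (2.75, 0), (1, 7), (0, 7)
2. C2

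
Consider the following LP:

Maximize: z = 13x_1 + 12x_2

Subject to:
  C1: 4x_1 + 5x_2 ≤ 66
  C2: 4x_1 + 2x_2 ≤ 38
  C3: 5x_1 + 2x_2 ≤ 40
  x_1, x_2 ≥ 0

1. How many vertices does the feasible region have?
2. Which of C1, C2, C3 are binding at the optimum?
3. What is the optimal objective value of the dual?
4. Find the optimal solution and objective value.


1. 4
2. C1, C3
3. 172
4. x_1 = 4, x_2 = 10, z = 172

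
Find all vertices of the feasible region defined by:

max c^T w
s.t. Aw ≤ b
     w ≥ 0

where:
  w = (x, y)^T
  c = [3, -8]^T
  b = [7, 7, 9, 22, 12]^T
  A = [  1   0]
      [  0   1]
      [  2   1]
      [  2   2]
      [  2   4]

(0, 0), (4.5, 0), (4, 1), (0, 3)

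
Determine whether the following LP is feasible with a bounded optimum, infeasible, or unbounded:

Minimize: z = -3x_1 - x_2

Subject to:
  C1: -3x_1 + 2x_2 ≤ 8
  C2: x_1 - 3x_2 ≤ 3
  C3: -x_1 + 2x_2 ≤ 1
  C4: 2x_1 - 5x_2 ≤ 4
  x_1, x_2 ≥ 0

Unbounded (objective can decrease without bound)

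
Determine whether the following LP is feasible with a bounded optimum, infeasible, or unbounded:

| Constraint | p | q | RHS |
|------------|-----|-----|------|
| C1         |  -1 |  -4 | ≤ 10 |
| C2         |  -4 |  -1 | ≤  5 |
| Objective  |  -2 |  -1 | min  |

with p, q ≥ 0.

Unbounded (objective can decrease without bound)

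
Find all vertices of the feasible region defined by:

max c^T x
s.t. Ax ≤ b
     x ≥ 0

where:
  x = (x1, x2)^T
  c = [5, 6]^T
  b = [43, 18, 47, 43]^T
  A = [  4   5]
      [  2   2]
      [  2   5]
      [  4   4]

(0, 0), (9, 0), (2, 7), (0, 8.6)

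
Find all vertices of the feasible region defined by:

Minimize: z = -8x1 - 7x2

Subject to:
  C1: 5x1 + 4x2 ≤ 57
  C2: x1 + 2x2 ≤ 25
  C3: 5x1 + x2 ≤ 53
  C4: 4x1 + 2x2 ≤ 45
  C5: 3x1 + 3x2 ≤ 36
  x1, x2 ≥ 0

(0, 0), (10.6, 0), (10.33, 1.333), (9, 3), (0, 12)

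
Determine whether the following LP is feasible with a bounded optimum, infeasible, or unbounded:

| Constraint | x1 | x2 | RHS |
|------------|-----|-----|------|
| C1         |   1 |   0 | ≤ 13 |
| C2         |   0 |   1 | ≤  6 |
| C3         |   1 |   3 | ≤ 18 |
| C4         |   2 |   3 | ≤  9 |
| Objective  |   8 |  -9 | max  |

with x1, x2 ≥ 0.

Feasible with a bounded optimal solution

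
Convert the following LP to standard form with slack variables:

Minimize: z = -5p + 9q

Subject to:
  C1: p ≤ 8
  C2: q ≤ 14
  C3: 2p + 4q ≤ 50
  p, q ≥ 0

min z = -5p + 9q

s.t.
  p + s1 = 8
  q + s2 = 14
  2p + 4q + s3 = 50
  p, q, s1, s2, s3 ≥ 0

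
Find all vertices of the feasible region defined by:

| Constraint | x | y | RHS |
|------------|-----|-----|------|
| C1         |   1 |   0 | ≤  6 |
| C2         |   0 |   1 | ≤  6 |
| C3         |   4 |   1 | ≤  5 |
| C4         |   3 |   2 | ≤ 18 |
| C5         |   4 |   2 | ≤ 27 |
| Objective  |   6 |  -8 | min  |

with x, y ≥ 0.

(0, 0), (1.25, 0), (0, 5)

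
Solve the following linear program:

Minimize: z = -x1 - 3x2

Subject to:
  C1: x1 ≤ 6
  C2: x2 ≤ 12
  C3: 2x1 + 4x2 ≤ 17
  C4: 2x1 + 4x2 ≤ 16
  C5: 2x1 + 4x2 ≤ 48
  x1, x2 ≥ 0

Evaluate the objective at each vertex of the feasible region:
  z(0, 0) = 0
  z(6, 0) = -6
  z(6, 1) = -9
  z(0, 4) = -12  ←
The minimum is at x1 = 0, x2 = 4.

x1 = 0, x2 = 4, z = -12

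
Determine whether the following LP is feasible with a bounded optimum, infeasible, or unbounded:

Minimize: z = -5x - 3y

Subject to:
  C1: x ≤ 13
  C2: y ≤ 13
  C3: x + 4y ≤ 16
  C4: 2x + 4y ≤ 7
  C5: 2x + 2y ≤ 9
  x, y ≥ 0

Feasible with a bounded optimal solution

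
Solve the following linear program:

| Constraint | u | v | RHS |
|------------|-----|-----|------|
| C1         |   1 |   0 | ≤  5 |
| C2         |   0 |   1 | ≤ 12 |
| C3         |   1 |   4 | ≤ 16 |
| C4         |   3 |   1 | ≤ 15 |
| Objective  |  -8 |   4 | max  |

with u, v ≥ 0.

Evaluate the objective at each vertex of the feasible region:
  z(0, 0) = 0
  z(5, 0) = -40
  z(4, 3) = -20
  z(0, 4) = 16  ←
The maximum is at u = 0, v = 4.

u = 0, v = 4, z = 16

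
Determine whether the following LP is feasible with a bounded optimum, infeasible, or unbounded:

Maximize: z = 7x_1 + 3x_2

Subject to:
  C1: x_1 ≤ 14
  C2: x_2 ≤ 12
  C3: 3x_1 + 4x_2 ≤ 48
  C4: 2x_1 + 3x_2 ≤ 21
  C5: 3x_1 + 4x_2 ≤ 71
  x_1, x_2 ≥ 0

Feasible with a bounded optimal solution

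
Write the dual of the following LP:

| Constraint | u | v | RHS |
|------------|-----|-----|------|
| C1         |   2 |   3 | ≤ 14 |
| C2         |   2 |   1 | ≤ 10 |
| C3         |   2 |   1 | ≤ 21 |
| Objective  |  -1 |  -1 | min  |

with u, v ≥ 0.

Primal min cᵀx s.t. Ax ≤ b, x ≥ 0  →  Dual max −bᵀy s.t. Aᵀy ≥ −c, y ≥ 0.

Maximize: z = -14y1 - 10y2 - 21y3

Subject to:
  2y1 + 2y2 + 2y3 ≥ 1
  3y1 + y2 + y3 ≥ 1
  y1, y2, y3 ≥ 0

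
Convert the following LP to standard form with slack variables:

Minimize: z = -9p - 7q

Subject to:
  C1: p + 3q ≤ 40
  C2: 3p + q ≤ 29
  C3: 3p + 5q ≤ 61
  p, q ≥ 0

min z = -9p - 7q

s.t.
  p + 3q + s1 = 40
  3p + q + s2 = 29
  3p + 5q + s3 = 61
  p, q, s1, s2, s3 ≥ 0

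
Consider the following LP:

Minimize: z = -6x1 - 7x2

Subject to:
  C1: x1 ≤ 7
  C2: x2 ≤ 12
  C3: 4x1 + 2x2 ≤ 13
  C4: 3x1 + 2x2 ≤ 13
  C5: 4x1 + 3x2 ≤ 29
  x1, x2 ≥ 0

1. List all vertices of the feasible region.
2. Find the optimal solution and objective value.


1. (0, 0), (3.25, 0), (0, 6.5)
2. x1 = 0, x2 = 6.5, z = -45.5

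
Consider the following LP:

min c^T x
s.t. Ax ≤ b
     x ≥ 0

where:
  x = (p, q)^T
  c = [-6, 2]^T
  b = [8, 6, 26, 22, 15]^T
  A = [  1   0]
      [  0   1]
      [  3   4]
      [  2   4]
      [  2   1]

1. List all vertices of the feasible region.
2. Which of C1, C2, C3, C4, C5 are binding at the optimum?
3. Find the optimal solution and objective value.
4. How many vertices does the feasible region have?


1. (0, 0), (7.5, 0), (6.8, 1.4), (4, 3.5), (0, 5.5)
2. C5
3. p = 7.5, q = 0, z = -45
4. 5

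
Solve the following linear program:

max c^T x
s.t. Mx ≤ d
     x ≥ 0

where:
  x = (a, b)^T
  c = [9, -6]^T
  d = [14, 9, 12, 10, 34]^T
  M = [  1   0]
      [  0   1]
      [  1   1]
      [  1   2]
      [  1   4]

Evaluate the objective at each vertex of the feasible region:
  z(0, 0) = 0
  z(10, 0) = 90  ←
  z(0, 5) = -30
The maximum is at a = 10, b = 0.

a = 10, b = 0, z = 90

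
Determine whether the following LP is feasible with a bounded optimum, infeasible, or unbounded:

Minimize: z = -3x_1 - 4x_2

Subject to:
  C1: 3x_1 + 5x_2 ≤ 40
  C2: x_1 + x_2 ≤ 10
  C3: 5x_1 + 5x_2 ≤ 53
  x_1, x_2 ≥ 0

Feasible with a bounded optimal solution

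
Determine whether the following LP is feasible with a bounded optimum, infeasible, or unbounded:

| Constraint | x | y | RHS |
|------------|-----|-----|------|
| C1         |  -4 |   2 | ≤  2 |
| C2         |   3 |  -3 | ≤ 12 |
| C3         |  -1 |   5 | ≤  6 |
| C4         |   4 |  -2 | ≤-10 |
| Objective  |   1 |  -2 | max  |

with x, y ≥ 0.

Infeasible (no feasible solution exists)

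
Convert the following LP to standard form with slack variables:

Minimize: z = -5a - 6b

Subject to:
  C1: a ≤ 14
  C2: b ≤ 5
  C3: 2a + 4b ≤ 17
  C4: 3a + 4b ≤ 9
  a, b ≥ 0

min z = -5a - 6b

s.t.
  a + s1 = 14
  b + s2 = 5
  2a + 4b + s3 = 17
  3a + 4b + s4 = 9
  a, b, s1, s2, s3, s4 ≥ 0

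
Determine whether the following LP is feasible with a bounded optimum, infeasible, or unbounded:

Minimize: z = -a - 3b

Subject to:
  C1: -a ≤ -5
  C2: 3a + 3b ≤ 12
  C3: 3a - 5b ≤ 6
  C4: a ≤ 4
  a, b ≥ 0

Infeasible (no feasible solution exists)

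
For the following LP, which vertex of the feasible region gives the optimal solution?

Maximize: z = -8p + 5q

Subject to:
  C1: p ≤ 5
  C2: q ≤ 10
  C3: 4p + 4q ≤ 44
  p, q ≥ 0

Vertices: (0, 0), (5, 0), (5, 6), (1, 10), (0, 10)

Evaluate the objective at each vertex of the feasible region:
  z(0, 0) = 0
  z(5, 0) = -40
  z(5, 6) = -10
  z(1, 10) = 42
  z(0, 10) = 50  ←
The maximum is at p = 0, q = 10.

(0, 10)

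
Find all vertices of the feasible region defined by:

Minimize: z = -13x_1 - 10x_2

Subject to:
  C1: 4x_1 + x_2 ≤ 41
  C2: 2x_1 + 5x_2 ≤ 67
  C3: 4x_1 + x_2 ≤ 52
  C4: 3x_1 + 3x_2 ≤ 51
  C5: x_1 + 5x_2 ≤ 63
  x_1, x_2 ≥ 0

(0, 0), (10.25, 0), (8, 9), (6, 11), (4, 11.8), (0, 12.6)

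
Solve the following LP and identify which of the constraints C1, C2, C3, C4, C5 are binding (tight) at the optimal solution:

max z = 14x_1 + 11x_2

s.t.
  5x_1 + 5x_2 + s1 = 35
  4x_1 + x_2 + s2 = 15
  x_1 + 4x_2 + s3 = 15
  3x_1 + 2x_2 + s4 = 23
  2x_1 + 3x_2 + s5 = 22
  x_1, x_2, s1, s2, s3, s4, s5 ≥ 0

At x_1 = 3, x_2 = 3, compute slack b - a·x for each constraint:
  C1: 35 − 30 = 5  (slack)
  C2: 15 − 15 = 0  (binding)
  C3: 15 − 15 = 0  (binding)
  C4: 23 − 15 = 8  (slack)
  C5: 22 − 15 = 7  (slack)

Optimal: x_1 = 3, x_2 = 3
Binding: C2, C3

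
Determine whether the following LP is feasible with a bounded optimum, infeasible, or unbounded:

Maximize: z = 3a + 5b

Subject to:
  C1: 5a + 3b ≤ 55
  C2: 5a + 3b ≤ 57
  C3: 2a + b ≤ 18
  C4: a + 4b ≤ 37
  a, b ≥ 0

Feasible with a bounded optimal solution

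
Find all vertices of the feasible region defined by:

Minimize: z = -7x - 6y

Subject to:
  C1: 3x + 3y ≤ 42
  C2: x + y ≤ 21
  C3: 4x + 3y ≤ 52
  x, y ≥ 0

(0, 0), (13, 0), (10, 4), (0, 14)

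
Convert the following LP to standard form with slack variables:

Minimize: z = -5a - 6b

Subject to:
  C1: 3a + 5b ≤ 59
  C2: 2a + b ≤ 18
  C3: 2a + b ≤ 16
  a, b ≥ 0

min z = -5a - 6b

s.t.
  3a + 5b + s1 = 59
  2a + b + s2 = 18
  2a + b + s3 = 16
  a, b, s1, s2, s3 ≥ 0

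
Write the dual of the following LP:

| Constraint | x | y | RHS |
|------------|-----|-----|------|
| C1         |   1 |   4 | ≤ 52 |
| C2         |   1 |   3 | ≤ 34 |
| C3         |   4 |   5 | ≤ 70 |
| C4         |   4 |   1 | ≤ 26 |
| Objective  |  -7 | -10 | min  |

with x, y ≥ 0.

Primal min cᵀx s.t. Ax ≤ b, x ≥ 0  →  Dual max −bᵀy s.t. Aᵀy ≥ −c, y ≥ 0.

Maximize: z = -52y1 - 34y2 - 70y3 - 26y4

Subject to:
  y1 + y2 + 4y3 + 4y4 ≥ 7
  4y1 + 3y2 + 5y3 + y4 ≥ 10
  y1, y2, y3, y4 ≥ 0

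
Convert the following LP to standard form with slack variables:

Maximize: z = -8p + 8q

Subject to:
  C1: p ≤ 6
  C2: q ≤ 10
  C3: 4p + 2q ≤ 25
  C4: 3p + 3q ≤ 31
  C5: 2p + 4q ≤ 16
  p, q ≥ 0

max z = -8p + 8q

s.t.
  p + s1 = 6
  q + s2 = 10
  4p + 2q + s3 = 25
  3p + 3q + s4 = 31
  2p + 4q + s5 = 16
  p, q, s1, s2, s3, s4, s5 ≥ 0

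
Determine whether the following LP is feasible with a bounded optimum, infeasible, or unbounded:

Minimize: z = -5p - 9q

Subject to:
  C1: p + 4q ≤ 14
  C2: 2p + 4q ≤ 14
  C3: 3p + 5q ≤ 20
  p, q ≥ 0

Feasible with a bounded optimal solution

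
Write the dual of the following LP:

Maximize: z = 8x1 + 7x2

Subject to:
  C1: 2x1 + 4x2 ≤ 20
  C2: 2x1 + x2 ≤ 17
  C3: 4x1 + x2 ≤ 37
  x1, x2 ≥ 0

Primal max cᵀx s.t. Ax ≤ b, x ≥ 0  →  Dual min bᵀy s.t. Aᵀy ≥ c, y ≥ 0.

Minimize: z = 20y1 + 17y2 + 37y3

Subject to:
  2y1 + 2y2 + 4y3 ≥ 8
  4y1 + y2 + y3 ≥ 7
  y1, y2, y3 ≥ 0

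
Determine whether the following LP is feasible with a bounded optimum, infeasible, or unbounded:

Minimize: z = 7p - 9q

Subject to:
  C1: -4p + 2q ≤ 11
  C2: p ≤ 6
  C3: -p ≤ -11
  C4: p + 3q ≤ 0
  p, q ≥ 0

Infeasible (no feasible solution exists)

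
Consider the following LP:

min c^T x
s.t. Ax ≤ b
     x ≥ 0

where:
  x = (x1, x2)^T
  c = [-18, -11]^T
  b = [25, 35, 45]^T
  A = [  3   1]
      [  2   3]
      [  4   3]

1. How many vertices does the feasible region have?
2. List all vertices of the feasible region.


1. 5
2. (0, 0), (8.333, 0), (6, 7), (5, 8.333), (0, 11.67)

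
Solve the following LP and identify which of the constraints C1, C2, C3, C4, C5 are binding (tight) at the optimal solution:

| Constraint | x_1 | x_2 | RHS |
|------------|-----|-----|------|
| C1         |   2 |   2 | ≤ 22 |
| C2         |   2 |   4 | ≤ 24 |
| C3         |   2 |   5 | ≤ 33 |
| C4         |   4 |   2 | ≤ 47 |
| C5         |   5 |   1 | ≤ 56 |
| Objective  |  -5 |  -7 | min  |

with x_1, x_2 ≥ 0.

At x_1 = 10, x_2 = 1, compute slack b - a·x for each constraint:
  C1: 22 − 22 = 0  (binding)
  C2: 24 − 24 = 0  (binding)
  C3: 33 − 25 = 8  (slack)
  C4: 47 − 42 = 5  (slack)
  C5: 56 − 51 = 5  (slack)

Optimal: x_1 = 10, x_2 = 1
Binding: C1, C2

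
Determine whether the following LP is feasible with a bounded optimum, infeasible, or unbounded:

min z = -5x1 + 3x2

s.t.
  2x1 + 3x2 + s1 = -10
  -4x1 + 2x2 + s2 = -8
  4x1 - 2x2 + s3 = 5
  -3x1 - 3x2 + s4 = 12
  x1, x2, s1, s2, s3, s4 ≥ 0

Infeasible (no feasible solution exists)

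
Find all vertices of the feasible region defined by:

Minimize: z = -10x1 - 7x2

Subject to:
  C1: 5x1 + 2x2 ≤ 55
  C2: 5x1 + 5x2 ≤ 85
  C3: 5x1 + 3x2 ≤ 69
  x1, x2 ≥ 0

(0, 0), (11, 0), (7, 10), (0, 17)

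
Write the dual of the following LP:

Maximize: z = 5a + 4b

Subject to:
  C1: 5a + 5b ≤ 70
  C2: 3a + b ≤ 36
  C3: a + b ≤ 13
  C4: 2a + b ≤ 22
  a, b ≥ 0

Primal max cᵀx s.t. Ax ≤ b, x ≥ 0  →  Dual min bᵀy s.t. Aᵀy ≥ c, y ≥ 0.

Minimize: z = 70y1 + 36y2 + 13y3 + 22y4

Subject to:
  5y1 + 3y2 + y3 + 2y4 ≥ 5
  5y1 + y2 + y3 + y4 ≥ 4
  y1, y2, y3, y4 ≥ 0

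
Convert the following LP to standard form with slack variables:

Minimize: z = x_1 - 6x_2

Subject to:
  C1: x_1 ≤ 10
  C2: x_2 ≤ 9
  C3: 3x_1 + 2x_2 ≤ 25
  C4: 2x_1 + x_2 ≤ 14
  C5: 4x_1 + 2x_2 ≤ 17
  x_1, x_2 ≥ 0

min z = x_1 - 6x_2

s.t.
  x_1 + s1 = 10
  x_2 + s2 = 9
  3x_1 + 2x_2 + s3 = 25
  2x_1 + x_2 + s4 = 14
  4x_1 + 2x_2 + s5 = 17
  x_1, x_2, s1, s2, s3, s4, s5 ≥ 0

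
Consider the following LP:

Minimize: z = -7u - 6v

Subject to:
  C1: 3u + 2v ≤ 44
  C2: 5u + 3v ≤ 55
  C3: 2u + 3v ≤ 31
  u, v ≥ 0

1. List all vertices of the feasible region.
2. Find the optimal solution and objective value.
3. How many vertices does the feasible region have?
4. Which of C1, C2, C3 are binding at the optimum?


1. (0, 0), (11, 0), (8, 5), (0, 10.33)
2. u = 8, v = 5, z = -86
3. 4
4. C2, C3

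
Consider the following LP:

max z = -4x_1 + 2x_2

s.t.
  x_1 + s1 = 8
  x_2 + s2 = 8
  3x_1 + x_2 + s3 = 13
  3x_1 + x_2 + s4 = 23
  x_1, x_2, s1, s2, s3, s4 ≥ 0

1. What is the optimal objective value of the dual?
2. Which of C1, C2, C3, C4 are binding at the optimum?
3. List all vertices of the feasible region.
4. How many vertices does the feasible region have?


1. 16
2. C2
3. (0, 0), (4.333, 0), (1.667, 8), (0, 8)
4. 4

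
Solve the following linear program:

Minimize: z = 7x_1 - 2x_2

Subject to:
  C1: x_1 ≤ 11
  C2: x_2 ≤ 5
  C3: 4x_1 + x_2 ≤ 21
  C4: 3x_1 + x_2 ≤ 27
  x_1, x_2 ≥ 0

Evaluate the objective at each vertex of the feasible region:
  z(0, 0) = 0
  z(5.25, 0) = 36.75
  z(4, 5) = 18
  z(0, 5) = -10  ←
The minimum is at x_1 = 0, x_2 = 5.

x_1 = 0, x_2 = 5, z = -10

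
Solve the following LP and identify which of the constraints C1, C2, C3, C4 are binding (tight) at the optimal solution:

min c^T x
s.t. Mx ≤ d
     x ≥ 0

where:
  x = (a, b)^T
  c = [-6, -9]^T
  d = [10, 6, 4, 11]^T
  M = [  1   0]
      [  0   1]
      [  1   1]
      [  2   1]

At a = 0, b = 4, compute slack b - a·x for each constraint:
  C1: 10 − 0 = 10  (slack)
  C2: 6 − 4 = 2  (slack)
  C3: 4 − 4 = 0  (binding)
  C4: 11 − 4 = 7  (slack)

Optimal: a = 0, b = 4
Binding: C3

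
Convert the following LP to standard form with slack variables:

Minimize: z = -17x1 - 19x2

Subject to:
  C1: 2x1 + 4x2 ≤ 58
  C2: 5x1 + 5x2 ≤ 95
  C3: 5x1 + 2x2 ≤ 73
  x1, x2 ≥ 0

min z = -17x1 - 19x2

s.t.
  2x1 + 4x2 + s1 = 58
  5x1 + 5x2 + s2 = 95
  5x1 + 2x2 + s3 = 73
  x1, x2, s1, s2, s3 ≥ 0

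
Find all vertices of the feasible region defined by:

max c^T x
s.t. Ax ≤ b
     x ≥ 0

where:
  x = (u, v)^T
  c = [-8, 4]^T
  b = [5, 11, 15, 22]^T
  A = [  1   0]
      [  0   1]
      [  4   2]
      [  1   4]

(0, 0), (3.75, 0), (1.143, 5.214), (0, 5.5)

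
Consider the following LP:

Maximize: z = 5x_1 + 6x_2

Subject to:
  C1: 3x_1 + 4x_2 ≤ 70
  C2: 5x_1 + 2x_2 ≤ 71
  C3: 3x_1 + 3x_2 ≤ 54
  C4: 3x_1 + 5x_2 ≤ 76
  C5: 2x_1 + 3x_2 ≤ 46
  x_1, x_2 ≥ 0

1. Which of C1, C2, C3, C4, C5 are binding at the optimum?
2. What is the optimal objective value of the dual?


1. C3, C5
2. 100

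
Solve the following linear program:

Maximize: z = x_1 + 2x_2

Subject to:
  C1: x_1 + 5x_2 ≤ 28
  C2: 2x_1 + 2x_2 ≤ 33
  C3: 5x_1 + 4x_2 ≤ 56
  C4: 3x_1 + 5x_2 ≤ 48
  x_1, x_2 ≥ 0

Evaluate the objective at each vertex of the feasible region:
  z(0, 0) = 0
  z(11.2, 0) = 11.2
  z(8, 4) = 16  ←
  z(0, 5.6) = 11.2
The maximum is at x_1 = 8, x_2 = 4.

x_1 = 8, x_2 = 4, z = 16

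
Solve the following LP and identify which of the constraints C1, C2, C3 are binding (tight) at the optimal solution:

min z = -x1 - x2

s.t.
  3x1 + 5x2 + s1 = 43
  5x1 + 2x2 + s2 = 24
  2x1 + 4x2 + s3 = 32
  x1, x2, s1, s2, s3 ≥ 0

At x1 = 2, x2 = 7, compute slack b - a·x for each constraint:
  C1: 43 − 41 = 2  (slack)
  C2: 24 − 24 = 0  (binding)
  C3: 32 − 32 = 0  (binding)

Optimal: x1 = 2, x2 = 7
Binding: C2, C3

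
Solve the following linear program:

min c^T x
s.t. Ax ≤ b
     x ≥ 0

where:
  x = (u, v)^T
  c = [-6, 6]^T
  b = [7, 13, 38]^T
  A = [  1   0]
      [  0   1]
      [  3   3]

Evaluate the objective at each vertex of the feasible region:
  z(0, 0) = 0
  z(7, 0) = -42  ←
  z(7, 5.667) = -8
  z(0, 12.67) = 76
The minimum is at u = 7, v = 0.

u = 7, v = 0, z = -42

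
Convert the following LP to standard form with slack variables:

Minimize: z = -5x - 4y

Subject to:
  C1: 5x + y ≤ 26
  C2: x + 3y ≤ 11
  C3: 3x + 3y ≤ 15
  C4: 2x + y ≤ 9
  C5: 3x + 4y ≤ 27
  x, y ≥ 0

min z = -5x - 4y

s.t.
  5x + y + s1 = 26
  x + 3y + s2 = 11
  3x + 3y + s3 = 15
  2x + y + s4 = 9
  3x + 4y + s5 = 27
  x, y, s1, s2, s3, s4, s5 ≥ 0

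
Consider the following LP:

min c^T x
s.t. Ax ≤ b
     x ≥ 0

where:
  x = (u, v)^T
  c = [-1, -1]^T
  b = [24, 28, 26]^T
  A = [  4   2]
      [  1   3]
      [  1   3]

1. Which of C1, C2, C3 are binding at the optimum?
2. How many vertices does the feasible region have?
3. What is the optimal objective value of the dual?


1. C1, C3
2. 4
3. -10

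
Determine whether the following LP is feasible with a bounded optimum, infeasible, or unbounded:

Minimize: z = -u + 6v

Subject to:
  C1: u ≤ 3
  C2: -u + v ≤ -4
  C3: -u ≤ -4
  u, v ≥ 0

Infeasible (no feasible solution exists)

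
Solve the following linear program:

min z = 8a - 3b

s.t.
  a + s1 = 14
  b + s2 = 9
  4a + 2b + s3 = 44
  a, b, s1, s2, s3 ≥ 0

Evaluate the objective at each vertex of the feasible region:
  z(0, 0) = 0
  z(11, 0) = 88
  z(6.5, 9) = 25
  z(0, 9) = -27  ←
The minimum is at a = 0, b = 9.

a = 0, b = 9, z = -27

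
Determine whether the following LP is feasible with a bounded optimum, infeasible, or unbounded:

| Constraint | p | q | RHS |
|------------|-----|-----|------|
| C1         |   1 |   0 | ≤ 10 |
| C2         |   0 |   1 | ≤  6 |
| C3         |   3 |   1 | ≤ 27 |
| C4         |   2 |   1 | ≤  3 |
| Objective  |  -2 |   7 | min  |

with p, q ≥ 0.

Feasible with a bounded optimal solution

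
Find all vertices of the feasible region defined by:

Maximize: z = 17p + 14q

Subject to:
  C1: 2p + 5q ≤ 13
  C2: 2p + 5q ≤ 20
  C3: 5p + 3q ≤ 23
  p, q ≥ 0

(0, 0), (4.6, 0), (4, 1), (0, 2.6)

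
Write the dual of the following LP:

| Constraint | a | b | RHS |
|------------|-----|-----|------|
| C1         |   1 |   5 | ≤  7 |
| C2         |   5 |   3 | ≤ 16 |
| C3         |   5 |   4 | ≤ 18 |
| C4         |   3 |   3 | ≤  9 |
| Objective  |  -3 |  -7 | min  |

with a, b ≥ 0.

Primal min cᵀx s.t. Ax ≤ b, x ≥ 0  →  Dual max −bᵀy s.t. Aᵀy ≥ −c, y ≥ 0.

Maximize: z = -7y1 - 16y2 - 18y3 - 9y4

Subject to:
  y1 + 5y2 + 5y3 + 3y4 ≥ 3
  5y1 + 3y2 + 4y3 + 3y4 ≥ 7
  y1, y2, y3, y4 ≥ 0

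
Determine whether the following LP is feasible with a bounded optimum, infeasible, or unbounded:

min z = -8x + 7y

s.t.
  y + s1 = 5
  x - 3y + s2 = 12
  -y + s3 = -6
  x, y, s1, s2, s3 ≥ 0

Infeasible (no feasible solution exists)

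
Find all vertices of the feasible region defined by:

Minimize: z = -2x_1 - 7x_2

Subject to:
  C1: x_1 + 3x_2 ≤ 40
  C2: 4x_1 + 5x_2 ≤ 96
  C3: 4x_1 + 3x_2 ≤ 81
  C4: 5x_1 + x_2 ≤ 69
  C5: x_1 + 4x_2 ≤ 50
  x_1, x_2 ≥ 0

(0, 0), (13.8, 0), (11.93, 9.357), (10, 10), (0, 12.5)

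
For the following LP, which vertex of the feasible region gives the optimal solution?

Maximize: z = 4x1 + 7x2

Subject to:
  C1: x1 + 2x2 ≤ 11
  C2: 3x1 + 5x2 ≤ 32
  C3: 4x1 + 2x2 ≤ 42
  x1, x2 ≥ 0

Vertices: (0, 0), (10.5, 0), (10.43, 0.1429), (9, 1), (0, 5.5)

Evaluate the objective at each vertex of the feasible region:
  z(0, 0) = 0
  z(10.5, 0) = 42
  z(10.43, 0.1429) = 42.71
  z(9, 1) = 43  ←
  z(0, 5.5) = 38.5
The maximum is at x1 = 9, x2 = 1.

(9, 1)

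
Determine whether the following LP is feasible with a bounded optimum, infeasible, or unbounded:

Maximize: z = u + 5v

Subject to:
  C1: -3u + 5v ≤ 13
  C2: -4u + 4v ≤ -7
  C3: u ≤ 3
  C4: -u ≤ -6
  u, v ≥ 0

Infeasible (no feasible solution exists)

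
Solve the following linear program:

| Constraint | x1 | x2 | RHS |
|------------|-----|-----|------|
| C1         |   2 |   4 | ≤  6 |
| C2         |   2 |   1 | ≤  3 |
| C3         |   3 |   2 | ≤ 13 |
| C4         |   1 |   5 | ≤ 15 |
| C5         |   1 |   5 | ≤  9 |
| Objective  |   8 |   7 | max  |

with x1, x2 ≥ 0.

Evaluate the objective at each vertex of the feasible region:
  z(0, 0) = 0
  z(1.5, 0) = 12
  z(1, 1) = 15  ←
  z(0, 1.5) = 10.5
The maximum is at x1 = 1, x2 = 1.

x1 = 1, x2 = 1, z = 15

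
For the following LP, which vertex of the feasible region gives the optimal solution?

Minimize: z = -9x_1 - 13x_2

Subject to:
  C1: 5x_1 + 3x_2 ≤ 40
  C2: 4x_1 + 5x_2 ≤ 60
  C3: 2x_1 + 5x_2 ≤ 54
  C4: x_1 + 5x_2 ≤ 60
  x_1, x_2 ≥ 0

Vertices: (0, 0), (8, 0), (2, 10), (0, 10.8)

Evaluate the objective at each vertex of the feasible region:
  z(0, 0) = 0
  z(8, 0) = -72
  z(2, 10) = -148  ←
  z(0, 10.8) = -140.4
The minimum is at x_1 = 2, x_2 = 10.

(2, 10)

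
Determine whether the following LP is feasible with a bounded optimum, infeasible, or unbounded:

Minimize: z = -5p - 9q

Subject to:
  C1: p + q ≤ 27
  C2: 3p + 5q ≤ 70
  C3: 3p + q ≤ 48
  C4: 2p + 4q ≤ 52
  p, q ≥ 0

Feasible with a bounded optimal solution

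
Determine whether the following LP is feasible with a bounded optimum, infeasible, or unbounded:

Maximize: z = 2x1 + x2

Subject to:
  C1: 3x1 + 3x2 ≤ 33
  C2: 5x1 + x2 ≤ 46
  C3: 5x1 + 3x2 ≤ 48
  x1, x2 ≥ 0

Feasible with a bounded optimal solution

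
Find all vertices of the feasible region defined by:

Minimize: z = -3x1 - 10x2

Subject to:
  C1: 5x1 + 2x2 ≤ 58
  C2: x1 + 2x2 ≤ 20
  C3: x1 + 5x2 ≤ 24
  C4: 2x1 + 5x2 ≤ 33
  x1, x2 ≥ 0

(0, 0), (11.6, 0), (10.67, 2.333), (9, 3), (0, 4.8)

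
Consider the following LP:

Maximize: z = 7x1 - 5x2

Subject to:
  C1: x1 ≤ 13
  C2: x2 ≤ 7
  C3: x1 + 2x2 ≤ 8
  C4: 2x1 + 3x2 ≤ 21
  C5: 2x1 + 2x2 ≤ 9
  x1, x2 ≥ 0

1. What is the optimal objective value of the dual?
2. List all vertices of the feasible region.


1. 31.5
2. (0, 0), (4.5, 0), (1, 3.5), (0, 4)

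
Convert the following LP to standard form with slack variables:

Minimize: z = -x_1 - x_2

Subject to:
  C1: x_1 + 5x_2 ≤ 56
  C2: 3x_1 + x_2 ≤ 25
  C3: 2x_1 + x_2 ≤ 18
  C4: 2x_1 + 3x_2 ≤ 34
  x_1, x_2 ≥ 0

min z = -x_1 - x_2

s.t.
  x_1 + 5x_2 + s1 = 56
  3x_1 + x_2 + s2 = 25
  2x_1 + x_2 + s3 = 18
  2x_1 + 3x_2 + s4 = 34
  x_1, x_2, s1, s2, s3, s4 ≥ 0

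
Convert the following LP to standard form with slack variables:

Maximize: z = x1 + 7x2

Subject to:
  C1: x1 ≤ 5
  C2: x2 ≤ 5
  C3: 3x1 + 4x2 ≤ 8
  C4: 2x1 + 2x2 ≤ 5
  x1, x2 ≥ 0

max z = x1 + 7x2

s.t.
  x1 + s1 = 5
  x2 + s2 = 5
  3x1 + 4x2 + s3 = 8
  2x1 + 2x2 + s4 = 5
  x1, x2, s1, s2, s3, s4 ≥ 0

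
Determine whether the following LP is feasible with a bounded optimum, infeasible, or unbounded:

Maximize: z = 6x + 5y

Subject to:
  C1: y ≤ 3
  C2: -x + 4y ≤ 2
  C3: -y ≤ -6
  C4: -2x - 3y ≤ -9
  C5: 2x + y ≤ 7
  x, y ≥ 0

Infeasible (no feasible solution exists)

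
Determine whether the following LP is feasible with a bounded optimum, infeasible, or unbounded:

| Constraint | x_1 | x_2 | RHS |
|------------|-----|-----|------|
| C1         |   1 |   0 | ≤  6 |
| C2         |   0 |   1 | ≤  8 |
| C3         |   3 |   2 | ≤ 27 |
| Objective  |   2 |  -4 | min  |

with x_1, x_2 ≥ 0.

Feasible with a bounded optimal solution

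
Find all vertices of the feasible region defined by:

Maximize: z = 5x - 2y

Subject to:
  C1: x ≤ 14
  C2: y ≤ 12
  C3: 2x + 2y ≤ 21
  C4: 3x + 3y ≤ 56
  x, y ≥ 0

(0, 0), (10.5, 0), (0, 10.5)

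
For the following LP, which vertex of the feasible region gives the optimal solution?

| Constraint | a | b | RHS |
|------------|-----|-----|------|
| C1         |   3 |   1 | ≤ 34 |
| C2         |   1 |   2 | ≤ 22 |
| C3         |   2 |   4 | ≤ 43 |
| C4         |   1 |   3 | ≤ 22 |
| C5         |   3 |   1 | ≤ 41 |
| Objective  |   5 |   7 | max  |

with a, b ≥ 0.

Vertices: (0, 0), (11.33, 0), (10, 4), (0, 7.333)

Evaluate the objective at each vertex of the feasible region:
  z(0, 0) = 0
  z(11.33, 0) = 56.67
  z(10, 4) = 78  ←
  z(0, 7.333) = 51.33
The maximum is at a = 10, b = 4.

(10, 4)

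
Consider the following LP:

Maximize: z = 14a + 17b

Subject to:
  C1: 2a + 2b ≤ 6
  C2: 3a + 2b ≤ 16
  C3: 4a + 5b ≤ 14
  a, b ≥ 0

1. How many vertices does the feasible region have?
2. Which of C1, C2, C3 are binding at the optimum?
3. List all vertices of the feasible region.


1. 4
2. C1, C3
3. (0, 0), (3, 0), (1, 2), (0, 2.8)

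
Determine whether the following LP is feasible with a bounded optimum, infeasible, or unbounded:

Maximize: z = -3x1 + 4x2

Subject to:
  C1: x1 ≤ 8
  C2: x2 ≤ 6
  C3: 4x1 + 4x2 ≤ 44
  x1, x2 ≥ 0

Feasible with a bounded optimal solution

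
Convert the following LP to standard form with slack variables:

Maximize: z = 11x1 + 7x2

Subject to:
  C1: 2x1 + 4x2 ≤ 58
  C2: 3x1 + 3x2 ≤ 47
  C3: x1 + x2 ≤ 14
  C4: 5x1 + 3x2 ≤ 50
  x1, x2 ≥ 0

max z = 11x1 + 7x2

s.t.
  2x1 + 4x2 + s1 = 58
  3x1 + 3x2 + s2 = 47
  x1 + x2 + s3 = 14
  5x1 + 3x2 + s4 = 50
  x1, x2, s1, s2, s3, s4 ≥ 0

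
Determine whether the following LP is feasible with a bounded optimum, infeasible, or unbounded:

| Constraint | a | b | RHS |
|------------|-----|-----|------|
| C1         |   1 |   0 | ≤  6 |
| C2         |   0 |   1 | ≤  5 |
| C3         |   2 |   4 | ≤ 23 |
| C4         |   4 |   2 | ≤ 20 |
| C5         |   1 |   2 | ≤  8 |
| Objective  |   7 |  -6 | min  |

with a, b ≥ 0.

Feasible with a bounded optimal solution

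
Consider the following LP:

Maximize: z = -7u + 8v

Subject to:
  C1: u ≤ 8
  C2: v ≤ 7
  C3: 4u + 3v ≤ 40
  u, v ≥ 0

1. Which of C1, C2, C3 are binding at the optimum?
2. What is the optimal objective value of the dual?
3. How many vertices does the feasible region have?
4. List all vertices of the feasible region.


1. C2
2. 56
3. 5
4. (0, 0), (8, 0), (8, 2.667), (4.75, 7), (0, 7)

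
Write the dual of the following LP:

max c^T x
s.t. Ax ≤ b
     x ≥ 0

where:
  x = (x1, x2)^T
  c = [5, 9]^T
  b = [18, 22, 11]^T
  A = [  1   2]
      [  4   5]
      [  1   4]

Primal max cᵀx s.t. Ax ≤ b, x ≥ 0  →  Dual min bᵀy s.t. Aᵀy ≥ c, y ≥ 0.

Minimize: z = 18y1 + 22y2 + 11y3

Subject to:
  y1 + 4y2 + y3 ≥ 5
  2y1 + 5y2 + 4y3 ≥ 9
  y1, y2, y3 ≥ 0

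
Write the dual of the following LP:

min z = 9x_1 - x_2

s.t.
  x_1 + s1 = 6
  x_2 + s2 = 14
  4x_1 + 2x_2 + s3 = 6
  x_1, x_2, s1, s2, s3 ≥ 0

Primal min cᵀx s.t. Ax ≤ b, x ≥ 0  →  Dual max −bᵀy s.t. Aᵀy ≥ −c, y ≥ 0.

Maximize: z = -6y1 - 14y2 - 6y3

Subject to:
  y1 + 4y3 ≥ -9
  y2 + 2y3 ≥ 1
  y1, y2, y3 ≥ 0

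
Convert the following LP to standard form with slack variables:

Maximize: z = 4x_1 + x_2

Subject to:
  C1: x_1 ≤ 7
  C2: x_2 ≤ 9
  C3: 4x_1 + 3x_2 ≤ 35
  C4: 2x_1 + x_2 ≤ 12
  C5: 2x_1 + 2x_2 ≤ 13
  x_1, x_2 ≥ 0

max z = 4x_1 + x_2

s.t.
  x_1 + s1 = 7
  x_2 + s2 = 9
  4x_1 + 3x_2 + s3 = 35
  2x_1 + x_2 + s4 = 12
  2x_1 + 2x_2 + s5 = 13
  x_1, x_2, s1, s2, s3, s4, s5 ≥ 0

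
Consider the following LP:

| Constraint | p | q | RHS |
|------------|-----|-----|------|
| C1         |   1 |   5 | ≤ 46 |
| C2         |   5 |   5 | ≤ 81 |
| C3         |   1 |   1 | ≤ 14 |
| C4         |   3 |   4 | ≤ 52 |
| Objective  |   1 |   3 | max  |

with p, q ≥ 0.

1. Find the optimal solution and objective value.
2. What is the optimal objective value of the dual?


1. p = 6, q = 8, z = 30
2. 30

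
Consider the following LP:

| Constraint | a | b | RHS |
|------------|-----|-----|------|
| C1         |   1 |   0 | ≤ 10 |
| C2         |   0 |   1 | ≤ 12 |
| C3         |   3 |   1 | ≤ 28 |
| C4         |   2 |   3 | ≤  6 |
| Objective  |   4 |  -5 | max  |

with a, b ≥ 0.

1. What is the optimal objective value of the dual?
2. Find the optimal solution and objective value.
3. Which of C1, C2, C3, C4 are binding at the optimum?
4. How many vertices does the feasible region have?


1. 12
2. a = 3, b = 0, z = 12
3. C4
4. 3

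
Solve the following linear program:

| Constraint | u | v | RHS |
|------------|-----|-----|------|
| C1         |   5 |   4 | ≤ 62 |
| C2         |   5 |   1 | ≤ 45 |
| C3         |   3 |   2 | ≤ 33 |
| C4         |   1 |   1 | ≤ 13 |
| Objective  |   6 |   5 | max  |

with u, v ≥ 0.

Evaluate the objective at each vertex of the feasible region:
  z(0, 0) = 0
  z(9, 0) = 54
  z(8.143, 4.286) = 70.29
  z(7, 6) = 72  ←
  z(0, 13) = 65
The maximum is at u = 7, v = 6.

u = 7, v = 6, z = 72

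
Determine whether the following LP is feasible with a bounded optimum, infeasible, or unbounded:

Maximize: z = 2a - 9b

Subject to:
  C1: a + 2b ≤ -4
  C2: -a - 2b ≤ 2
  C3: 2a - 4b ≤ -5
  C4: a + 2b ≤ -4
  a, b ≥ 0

Infeasible (no feasible solution exists)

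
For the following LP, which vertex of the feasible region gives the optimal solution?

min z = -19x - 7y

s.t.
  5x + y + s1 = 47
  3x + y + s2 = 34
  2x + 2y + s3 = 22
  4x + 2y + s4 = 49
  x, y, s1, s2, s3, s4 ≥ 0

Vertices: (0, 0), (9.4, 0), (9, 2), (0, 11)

Evaluate the objective at each vertex of the feasible region:
  z(0, 0) = 0
  z(9.4, 0) = -178.6
  z(9, 2) = -185  ←
  z(0, 11) = -77
The minimum is at x = 9, y = 2.

(9, 2)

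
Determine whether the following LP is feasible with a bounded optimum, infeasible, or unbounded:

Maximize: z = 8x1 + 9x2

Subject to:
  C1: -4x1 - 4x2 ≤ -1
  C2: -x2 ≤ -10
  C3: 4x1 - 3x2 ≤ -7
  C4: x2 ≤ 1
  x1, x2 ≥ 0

Infeasible (no feasible solution exists)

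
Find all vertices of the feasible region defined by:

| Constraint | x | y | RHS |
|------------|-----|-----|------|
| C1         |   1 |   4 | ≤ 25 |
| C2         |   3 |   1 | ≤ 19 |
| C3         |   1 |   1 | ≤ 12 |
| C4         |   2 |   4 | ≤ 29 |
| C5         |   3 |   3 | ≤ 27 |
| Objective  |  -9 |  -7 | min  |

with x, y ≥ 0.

(0, 0), (6.333, 0), (5, 4), (3.667, 5.333), (0, 6.25)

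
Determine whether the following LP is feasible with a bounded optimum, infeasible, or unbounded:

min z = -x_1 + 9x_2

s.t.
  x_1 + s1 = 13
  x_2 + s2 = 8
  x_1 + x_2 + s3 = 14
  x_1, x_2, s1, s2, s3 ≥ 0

Feasible with a bounded optimal solution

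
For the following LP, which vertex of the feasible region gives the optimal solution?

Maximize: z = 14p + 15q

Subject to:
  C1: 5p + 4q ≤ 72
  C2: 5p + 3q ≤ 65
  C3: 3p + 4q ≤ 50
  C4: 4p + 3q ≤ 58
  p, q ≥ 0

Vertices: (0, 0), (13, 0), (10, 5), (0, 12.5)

Evaluate the objective at each vertex of the feasible region:
  z(0, 0) = 0
  z(13, 0) = 182
  z(10, 5) = 215  ←
  z(0, 12.5) = 187.5
The maximum is at p = 10, q = 5.

(10, 5)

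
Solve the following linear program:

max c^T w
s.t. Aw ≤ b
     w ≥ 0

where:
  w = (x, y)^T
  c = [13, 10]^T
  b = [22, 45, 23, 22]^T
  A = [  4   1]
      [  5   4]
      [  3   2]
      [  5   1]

Evaluate the objective at each vertex of the feasible region:
  z(0, 0) = 0
  z(4.4, 0) = 57.2
  z(3, 7) = 109
  z(1, 10) = 113  ←
  z(0, 11.25) = 112.5
The maximum is at x = 1, y = 10.

x = 1, y = 10, z = 113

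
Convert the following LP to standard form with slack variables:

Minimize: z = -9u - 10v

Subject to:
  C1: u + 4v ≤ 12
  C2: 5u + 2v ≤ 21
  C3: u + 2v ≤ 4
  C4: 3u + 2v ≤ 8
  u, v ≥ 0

min z = -9u - 10v

s.t.
  u + 4v + s1 = 12
  5u + 2v + s2 = 21
  u + 2v + s3 = 4
  3u + 2v + s4 = 8
  u, v, s1, s2, s3, s4 ≥ 0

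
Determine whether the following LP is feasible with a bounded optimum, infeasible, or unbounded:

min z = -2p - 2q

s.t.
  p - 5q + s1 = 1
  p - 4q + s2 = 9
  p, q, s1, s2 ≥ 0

Unbounded (objective can decrease without bound)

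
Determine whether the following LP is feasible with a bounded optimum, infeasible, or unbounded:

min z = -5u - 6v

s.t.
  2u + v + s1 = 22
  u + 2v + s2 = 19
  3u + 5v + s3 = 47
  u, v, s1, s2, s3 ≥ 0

Feasible with a bounded optimal solution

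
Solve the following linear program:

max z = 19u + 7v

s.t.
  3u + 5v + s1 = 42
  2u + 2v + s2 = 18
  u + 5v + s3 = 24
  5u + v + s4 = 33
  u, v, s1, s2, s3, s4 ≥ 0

Evaluate the objective at each vertex of the feasible region:
  z(0, 0) = 0
  z(6.6, 0) = 125.4
  z(6, 3) = 135  ←
  z(5.25, 3.75) = 126
  z(0, 4.8) = 33.6
The maximum is at u = 6, v = 3.

u = 6, v = 3, z = 135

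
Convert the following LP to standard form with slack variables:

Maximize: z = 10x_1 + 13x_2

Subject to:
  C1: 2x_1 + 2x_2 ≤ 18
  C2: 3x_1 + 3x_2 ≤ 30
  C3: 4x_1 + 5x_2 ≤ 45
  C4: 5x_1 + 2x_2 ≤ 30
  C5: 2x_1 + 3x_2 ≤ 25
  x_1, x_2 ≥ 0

max z = 10x_1 + 13x_2

s.t.
  2x_1 + 2x_2 + s1 = 18
  3x_1 + 3x_2 + s2 = 30
  4x_1 + 5x_2 + s3 = 45
  5x_1 + 2x_2 + s4 = 30
  2x_1 + 3x_2 + s5 = 25
  x_1, x_2, s1, s2, s3, s4, s5 ≥ 0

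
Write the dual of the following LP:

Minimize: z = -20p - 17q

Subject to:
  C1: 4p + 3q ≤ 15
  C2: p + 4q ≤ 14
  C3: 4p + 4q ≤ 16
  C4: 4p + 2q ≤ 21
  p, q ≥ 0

Primal min cᵀx s.t. Ax ≤ b, x ≥ 0  →  Dual max −bᵀy s.t. Aᵀy ≥ −c, y ≥ 0.

Maximize: z = -15y1 - 14y2 - 16y3 - 21y4

Subject to:
  4y1 + y2 + 4y3 + 4y4 ≥ 20
  3y1 + 4y2 + 4y3 + 2y4 ≥ 17
  y1, y2, y3, y4 ≥ 0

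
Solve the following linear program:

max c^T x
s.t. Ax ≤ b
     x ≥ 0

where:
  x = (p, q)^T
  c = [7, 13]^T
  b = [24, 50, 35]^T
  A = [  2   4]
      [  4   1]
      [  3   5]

Evaluate the objective at each vertex of the feasible region:
  z(0, 0) = 0
  z(11.67, 0) = 81.67
  z(10, 1) = 83  ←
  z(0, 6) = 78
The maximum is at p = 10, q = 1.

p = 10, q = 1, z = 83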